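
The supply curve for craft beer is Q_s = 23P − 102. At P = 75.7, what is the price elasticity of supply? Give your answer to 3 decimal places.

1.062

At P = 75.7, Q_s = 1639.10.
dQ_s/dP = 23.
ε_s = (dQ_s/dP)(P/Q_s) = (23)(75.7/1639.10).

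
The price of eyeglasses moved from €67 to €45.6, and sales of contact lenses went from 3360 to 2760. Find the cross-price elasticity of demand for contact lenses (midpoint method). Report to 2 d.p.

0.52

ΔQ_x = 2760 − 3360 = -600; ΔP_y = 45.6 − 67 = -21.4.
Midpoints: P̄_y = 56.30, Q̄_x = 3060.0.
ε_xy = (ΔQ_x/ΔP_y)(P̄_y/Q̄_x) = (-600/-21.4)(56.30/3060.0).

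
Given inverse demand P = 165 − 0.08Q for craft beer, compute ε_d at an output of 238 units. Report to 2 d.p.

-7.67

At Q = 238, P = 165 − 0.08(238) = 145.96.
dP/dQ = −0.08, so dQ/dP = 1/(−0.08) = -12.500.
ε = (dQ/dP)(P/Q) = (-12.500)(145.96/238).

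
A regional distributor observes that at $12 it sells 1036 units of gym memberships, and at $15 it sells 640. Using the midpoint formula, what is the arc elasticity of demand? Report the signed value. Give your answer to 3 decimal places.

ΔQ = 640 − 1036 = -396; ΔP = 15 − 12 = 3.
Midpoints: P̄ = 13.50, Q̄ = 838.0.
ε = (ΔQ/ΔP)(P̄/Q̄) = (-396/3)(13.50/838.0).

-2.126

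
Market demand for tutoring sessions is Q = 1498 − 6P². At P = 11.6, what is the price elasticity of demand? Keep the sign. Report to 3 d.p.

-2.338

At P = 11.6, Q = 690.640.
dQ/dP = −12P = -139.200.
ε = (dQ/dP)(P/Q) = (-139.200)(11.6/690.640).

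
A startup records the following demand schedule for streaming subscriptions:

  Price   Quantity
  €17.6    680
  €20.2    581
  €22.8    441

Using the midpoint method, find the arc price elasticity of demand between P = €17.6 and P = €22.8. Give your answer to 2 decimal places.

At P = 17.6, Q = 680; at P = 22.8, Q = 441.
ΔQ = -239, ΔP = 5.2. Midpoints: P̄ = 20.20, Q̄ = 560.5.
ε = (ΔQ/ΔP)(P̄/Q̄) = (-239/5.2)(20.20/560.5).

-1.66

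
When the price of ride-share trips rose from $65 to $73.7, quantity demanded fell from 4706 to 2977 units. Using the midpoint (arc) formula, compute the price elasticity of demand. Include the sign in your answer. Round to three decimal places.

ΔQ = 2977 − 4706 = -1729; ΔP = 73.7 − 65 = 8.7.
Midpoints: P̄ = 69.35, Q̄ = 3841.5.
ε = (ΔQ/ΔP)(P̄/Q̄) = (-1729/8.7)(69.35/3841.5).

-3.588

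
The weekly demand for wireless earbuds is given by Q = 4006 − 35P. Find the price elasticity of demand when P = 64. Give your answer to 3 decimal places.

At P = 64, Q = 1766.
dQ/dP = −35.
ε = (dQ/dP)(P/Q) = (-35)(64/1766).

-1.268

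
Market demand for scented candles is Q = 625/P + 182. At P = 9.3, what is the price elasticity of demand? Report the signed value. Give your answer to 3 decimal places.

-0.270

At P = 9.3, Q = 249.204.
dQ/dP = −625/P² = -7.226.
ε = (dQ/dP)(P/Q) = (-7.226)(9.3/249.204).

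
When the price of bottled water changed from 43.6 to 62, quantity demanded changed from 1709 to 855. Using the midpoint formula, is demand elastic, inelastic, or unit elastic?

Arc ε ≈ -1.912.
|ε| = 1.91 > 1.

elastic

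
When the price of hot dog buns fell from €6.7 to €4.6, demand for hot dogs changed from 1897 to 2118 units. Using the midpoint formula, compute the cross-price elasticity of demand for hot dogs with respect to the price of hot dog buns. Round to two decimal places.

-0.30

ΔQ_x = 2118 − 1897 = 221; ΔP_y = 4.6 − 6.7 = -2.1.
Midpoints: P̄_y = 5.65, Q̄_x = 2007.5.
ε_xy = (ΔQ_x/ΔP_y)(P̄_y/Q̄_x) = (221/-2.1)(5.65/2007.5).
ε_xy < 0, so the goods are complements.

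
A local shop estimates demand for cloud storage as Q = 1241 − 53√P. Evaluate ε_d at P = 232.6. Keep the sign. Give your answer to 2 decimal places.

At P = 232.6, Q = 432.685.
dQ/dP = −53/(2√P) = -1.738.
ε = (dQ/dP)(P/Q) = (-1.738)(232.6/432.685).

-0.93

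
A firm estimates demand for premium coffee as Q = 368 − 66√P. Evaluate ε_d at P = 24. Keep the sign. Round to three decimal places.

-3.619

At P = 24, Q = 44.667.
dQ/dP = −66/(2√P) = -6.736.
ε = (dQ/dP)(P/Q) = (-6.736)(24/44.667).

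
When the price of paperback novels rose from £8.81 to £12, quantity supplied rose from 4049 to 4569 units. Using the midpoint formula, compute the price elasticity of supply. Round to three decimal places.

0.394

ΔQ = 4569 − 4049 = 520; ΔP = 12 − 8.81 = 3.19.
Midpoints: P̄ = 10.41, Q̄ = 4309.0.
ε_s = (ΔQ/ΔP)(P̄/Q̄) = (520/3.19)(10.41/4309.0).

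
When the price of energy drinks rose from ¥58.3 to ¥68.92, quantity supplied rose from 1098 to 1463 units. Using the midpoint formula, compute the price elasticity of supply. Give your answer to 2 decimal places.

ΔQ = 1463 − 1098 = 365; ΔP = 68.92 − 58.3 = 10.62.
Midpoints: P̄ = 63.61, Q̄ = 1280.5.
ε_s = (ΔQ/ΔP)(P̄/Q̄) = (365/10.62)(63.61/1280.5).

1.71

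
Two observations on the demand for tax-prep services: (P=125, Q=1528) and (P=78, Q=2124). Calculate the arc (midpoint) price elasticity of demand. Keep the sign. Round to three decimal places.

ΔQ = 2124 − 1528 = 596; ΔP = 78 − 125 = -47.
Midpoints: P̄ = 101.50, Q̄ = 1826.0.
ε = (ΔQ/ΔP)(P̄/Q̄) = (596/-47)(101.50/1826.0).

-0.705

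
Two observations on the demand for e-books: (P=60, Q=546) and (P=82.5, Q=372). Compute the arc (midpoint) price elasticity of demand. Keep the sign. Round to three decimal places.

ΔQ = 372 − 546 = -174; ΔP = 82.5 − 60 = 22.5.
Midpoints: P̄ = 71.25, Q̄ = 459.0.
ε = (ΔQ/ΔP)(P̄/Q̄) = (-174/22.5)(71.25/459.0).

-1.200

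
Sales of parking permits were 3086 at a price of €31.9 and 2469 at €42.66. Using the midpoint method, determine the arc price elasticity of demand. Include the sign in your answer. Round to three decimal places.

-0.770

ΔQ = 2469 − 3086 = -617; ΔP = 42.66 − 31.9 = 10.76.
Midpoints: P̄ = 37.28, Q̄ = 2777.5.
ε = (ΔQ/ΔP)(P̄/Q̄) = (-617/10.76)(37.28/2777.5).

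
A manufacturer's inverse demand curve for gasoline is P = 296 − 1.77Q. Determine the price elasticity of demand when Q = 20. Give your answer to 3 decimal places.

-7.362

At Q = 20, P = 296 − 1.77(20) = 260.60.
dP/dQ = −1.77, so dQ/dP = 1/(−1.77) = -0.565.
ε = (dQ/dP)(P/Q) = (-0.565)(260.60/20).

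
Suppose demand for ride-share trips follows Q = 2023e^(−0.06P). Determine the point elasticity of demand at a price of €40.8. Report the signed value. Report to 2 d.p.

-2.45

At P = 40.8, Q = 174.921.
dQ/dP = −0.06·2023e^(−0.06P) = −0.06Q = -10.495.
ε = (dQ/dP)(P/Q) = (-10.495)(40.8/174.921).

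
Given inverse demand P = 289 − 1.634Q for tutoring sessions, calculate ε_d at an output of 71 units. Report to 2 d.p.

At Q = 71, P = 289 − 1.634(71) = 172.99.
dP/dQ = −1.634, so dQ/dP = 1/(−1.634) = -0.612.
ε = (dQ/dP)(P/Q) = (-0.612)(172.99/71).

-1.49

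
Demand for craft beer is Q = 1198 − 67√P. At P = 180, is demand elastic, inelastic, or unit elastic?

elastic

Q = 299.101, dQ/dP = -2.497.
ε = (dQ/dP)(P/Q) ≈ -1.503.
|ε| = 1.50 > 1.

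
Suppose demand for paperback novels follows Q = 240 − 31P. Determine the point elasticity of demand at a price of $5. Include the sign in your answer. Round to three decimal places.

At P = 5, Q = 85.
dQ/dP = −31.
ε = (dQ/dP)(P/Q) = (-31)(5/85).

-1.824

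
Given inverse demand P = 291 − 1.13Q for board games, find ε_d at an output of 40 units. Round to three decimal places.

At Q = 40, P = 291 − 1.13(40) = 245.80.
dP/dQ = −1.13, so dQ/dP = 1/(−1.13) = -0.885.
ε = (dQ/dP)(P/Q) = (-0.885)(245.80/40).

-5.438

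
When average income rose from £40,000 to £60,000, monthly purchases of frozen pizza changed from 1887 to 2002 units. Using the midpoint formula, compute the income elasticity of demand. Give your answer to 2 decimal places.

0.15

ΔQ = 115, ΔI = 20000. Midpoints: Ī = 50,000, Q̄ = 1944.5.
ε_I = (ΔQ/ΔI)(Ī/Q̄) = (115/20000)(50000/1944.5).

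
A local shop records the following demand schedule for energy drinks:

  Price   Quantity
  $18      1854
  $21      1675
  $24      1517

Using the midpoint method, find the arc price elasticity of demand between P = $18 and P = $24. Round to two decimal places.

-0.70

At P = 18, Q = 1854; at P = 24, Q = 1517.
ΔQ = -337, ΔP = 6. Midpoints: P̄ = 21.00, Q̄ = 1685.5.
ε = (ΔQ/ΔP)(P̄/Q̄) = (-337/6)(21.00/1685.5).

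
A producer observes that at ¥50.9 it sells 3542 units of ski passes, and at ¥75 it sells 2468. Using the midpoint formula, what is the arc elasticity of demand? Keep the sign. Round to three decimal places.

-0.934

ΔQ = 2468 − 3542 = -1074; ΔP = 75 − 50.9 = 24.1.
Midpoints: P̄ = 62.95, Q̄ = 3005.0.
ε = (ΔQ/ΔP)(P̄/Q̄) = (-1074/24.1)(62.95/3005.0).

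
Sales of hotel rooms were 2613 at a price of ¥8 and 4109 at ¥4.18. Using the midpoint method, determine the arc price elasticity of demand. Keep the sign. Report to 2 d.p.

-0.71

ΔQ = 4109 − 2613 = 1496; ΔP = 4.18 − 8 = -3.82.
Midpoints: P̄ = 6.09, Q̄ = 3361.0.
ε = (ΔQ/ΔP)(P̄/Q̄) = (1496/-3.82)(6.09/3361.0).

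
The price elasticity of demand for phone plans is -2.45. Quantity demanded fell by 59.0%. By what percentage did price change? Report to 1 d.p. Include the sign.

%ΔP ≈ %ΔQ / ε = (-59.0%)/(-2.45) = 24.08%.

24.1%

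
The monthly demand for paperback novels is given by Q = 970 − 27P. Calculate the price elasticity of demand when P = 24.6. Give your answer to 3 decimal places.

-2.172

At P = 24.6, Q = 305.800.
dQ/dP = −27.
ε = (dQ/dP)(P/Q) = (-27)(24.6/305.800).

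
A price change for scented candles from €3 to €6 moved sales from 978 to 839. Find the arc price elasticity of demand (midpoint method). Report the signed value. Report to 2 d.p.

-0.23

ΔQ = 839 − 978 = -139; ΔP = 6 − 3 = 3.
Midpoints: P̄ = 4.50, Q̄ = 908.5.
ε = (ΔQ/ΔP)(P̄/Q̄) = (-139/3)(4.50/908.5).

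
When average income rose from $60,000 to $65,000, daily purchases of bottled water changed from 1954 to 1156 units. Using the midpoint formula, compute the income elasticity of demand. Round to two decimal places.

-6.41

ΔQ = -798, ΔI = 5000. Midpoints: Ī = 62,500, Q̄ = 1555.0.
ε_I = (ΔQ/ΔI)(Ī/Q̄) = (-798/5000)(62500/1555.0).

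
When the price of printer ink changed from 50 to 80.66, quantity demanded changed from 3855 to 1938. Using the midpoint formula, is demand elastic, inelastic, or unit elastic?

Arc ε ≈ -1.410.
|ε| = 1.41 > 1.

elastic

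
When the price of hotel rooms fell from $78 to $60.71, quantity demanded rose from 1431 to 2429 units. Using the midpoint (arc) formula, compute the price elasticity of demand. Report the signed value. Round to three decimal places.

-2.074

ΔQ = 2429 − 1431 = 998; ΔP = 60.71 − 78 = -17.29.
Midpoints: P̄ = 69.36, Q̄ = 1930.0.
ε = (ΔQ/ΔP)(P̄/Q̄) = (998/-17.29)(69.36/1930.0).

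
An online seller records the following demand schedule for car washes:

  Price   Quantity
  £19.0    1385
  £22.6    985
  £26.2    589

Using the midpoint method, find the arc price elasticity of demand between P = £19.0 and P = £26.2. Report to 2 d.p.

-2.53

At P = 19.0, Q = 1385; at P = 26.2, Q = 589.
ΔQ = -796, ΔP = 7.2. Midpoints: P̄ = 22.60, Q̄ = 987.0.
ε = (ΔQ/ΔP)(P̄/Q̄) = (-796/7.2)(22.60/987.0).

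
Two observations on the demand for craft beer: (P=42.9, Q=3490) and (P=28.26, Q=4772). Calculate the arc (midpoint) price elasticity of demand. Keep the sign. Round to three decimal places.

ΔQ = 4772 − 3490 = 1282; ΔP = 28.26 − 42.9 = -14.64.
Midpoints: P̄ = 35.58, Q̄ = 4131.0.
ε = (ΔQ/ΔP)(P̄/Q̄) = (1282/-14.64)(35.58/4131.0).

-0.754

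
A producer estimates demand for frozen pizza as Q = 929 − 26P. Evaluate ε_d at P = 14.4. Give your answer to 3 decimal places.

At P = 14.4, Q = 554.600.
dQ/dP = −26.
ε = (dQ/dP)(P/Q) = (-26)(14.4/554.600).

-0.675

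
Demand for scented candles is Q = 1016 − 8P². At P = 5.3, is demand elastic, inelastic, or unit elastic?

inelastic

Q = 791.280, dQ/dP = -84.800.
ε = (dQ/dP)(P/Q) ≈ -0.568.
|ε| = 0.57 < 1.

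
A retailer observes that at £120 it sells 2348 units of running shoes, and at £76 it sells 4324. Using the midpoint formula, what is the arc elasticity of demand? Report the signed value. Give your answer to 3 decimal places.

ΔQ = 4324 − 2348 = 1976; ΔP = 76 − 120 = -44.
Midpoints: P̄ = 98.00, Q̄ = 3336.0.
ε = (ΔQ/ΔP)(P̄/Q̄) = (1976/-44)(98.00/3336.0).

-1.319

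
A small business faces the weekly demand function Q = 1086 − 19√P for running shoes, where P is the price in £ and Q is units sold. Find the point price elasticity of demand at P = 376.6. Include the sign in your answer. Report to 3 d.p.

At P = 376.6, Q = 717.282.
dQ/dP = −19/(2√P) = -0.490.
ε = (dQ/dP)(P/Q) = (-0.490)(376.6/717.282).

-0.257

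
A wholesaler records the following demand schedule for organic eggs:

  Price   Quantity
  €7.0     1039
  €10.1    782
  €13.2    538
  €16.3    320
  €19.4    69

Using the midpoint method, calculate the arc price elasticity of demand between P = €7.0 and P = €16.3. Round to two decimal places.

-1.33

At P = 7.0, Q = 1039; at P = 16.3, Q = 320.
ΔQ = -719, ΔP = 9.3. Midpoints: P̄ = 11.65, Q̄ = 679.5.
ε = (ΔQ/ΔP)(P̄/Q̄) = (-719/9.3)(11.65/679.5).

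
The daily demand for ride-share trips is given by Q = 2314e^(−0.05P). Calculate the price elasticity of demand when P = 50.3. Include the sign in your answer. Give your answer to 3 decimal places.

At P = 50.3, Q = 187.117.
dQ/dP = −0.05·2314e^(−0.05P) = −0.05Q = -9.356.
ε = (dQ/dP)(P/Q) = (-9.356)(50.3/187.117).

-2.515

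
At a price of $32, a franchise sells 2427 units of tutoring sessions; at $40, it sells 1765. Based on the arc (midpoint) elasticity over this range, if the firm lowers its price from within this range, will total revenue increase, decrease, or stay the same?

increase

Arc ε = (-662/8)(36.00/2096.0) ≈ -1.421.
|ε| = 1.42 > 1, so demand is elastic. A price cut therefore raises total revenue.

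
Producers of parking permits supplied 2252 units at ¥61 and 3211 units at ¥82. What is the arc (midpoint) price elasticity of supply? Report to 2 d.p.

ΔQ = 3211 − 2252 = 959; ΔP = 82 − 61 = 21.
Midpoints: P̄ = 71.50, Q̄ = 2731.5.
ε_s = (ΔQ/ΔP)(P̄/Q̄) = (959/21)(71.50/2731.5).

1.20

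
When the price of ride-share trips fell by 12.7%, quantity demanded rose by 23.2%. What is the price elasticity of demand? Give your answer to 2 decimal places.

-1.83

ε = %ΔQ / %ΔP = (23.2)/(-12.7) = -1.827.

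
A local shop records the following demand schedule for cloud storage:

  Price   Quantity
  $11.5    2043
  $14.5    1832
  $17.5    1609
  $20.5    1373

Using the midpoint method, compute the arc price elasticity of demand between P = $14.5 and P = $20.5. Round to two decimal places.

-0.84

At P = 14.5, Q = 1832; at P = 20.5, Q = 1373.
ΔQ = -459, ΔP = 6.0. Midpoints: P̄ = 17.50, Q̄ = 1602.5.
ε = (ΔQ/ΔP)(P̄/Q̄) = (-459/6.0)(17.50/1602.5).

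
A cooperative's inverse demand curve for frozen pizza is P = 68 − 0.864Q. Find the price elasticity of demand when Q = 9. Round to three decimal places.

-7.745

At Q = 9, P = 68 − 0.864(9) = 60.22.
dP/dQ = −0.864, so dQ/dP = 1/(−0.864) = -1.157.
ε = (dQ/dP)(P/Q) = (-1.157)(60.22/9).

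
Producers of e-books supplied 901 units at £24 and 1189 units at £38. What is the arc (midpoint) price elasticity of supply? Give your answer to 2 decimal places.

ΔQ = 1189 − 901 = 288; ΔP = 38 − 24 = 14.
Midpoints: P̄ = 31.00, Q̄ = 1045.0.
ε_s = (ΔQ/ΔP)(P̄/Q̄) = (288/14)(31.00/1045.0).

0.61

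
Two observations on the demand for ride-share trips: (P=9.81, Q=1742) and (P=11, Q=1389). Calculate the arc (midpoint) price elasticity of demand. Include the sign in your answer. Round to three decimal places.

ΔQ = 1389 − 1742 = -353; ΔP = 11 − 9.81 = 1.19.
Midpoints: P̄ = 10.41, Q̄ = 1565.5.
ε = (ΔQ/ΔP)(P̄/Q̄) = (-353/1.19)(10.41/1565.5).

-1.972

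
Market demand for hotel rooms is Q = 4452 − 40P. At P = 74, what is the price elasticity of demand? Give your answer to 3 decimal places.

-1.984

At P = 74, Q = 1492.
dQ/dP = −40.
ε = (dQ/dP)(P/Q) = (-40)(74/1492).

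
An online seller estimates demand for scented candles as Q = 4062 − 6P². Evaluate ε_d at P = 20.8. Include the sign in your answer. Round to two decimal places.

-3.54

At P = 20.8, Q = 1466.160.
dQ/dP = −12P = -249.600.
ε = (dQ/dP)(P/Q) = (-249.600)(20.8/1466.160).
|ε| > 1, so demand is elastic at this price.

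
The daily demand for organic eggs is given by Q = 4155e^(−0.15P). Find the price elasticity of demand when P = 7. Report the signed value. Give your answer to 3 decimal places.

-1.050

At P = 7, Q = 1453.991.
dQ/dP = −0.15·4155e^(−0.15P) = −0.15Q = -218.099.
ε = (dQ/dP)(P/Q) = (-218.099)(7/1453.991).
|ε| > 1, so demand is elastic at this price.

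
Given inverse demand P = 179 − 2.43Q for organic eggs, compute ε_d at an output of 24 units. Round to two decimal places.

-2.07

At Q = 24, P = 179 − 2.43(24) = 120.68.
dP/dQ = −2.43, so dQ/dP = 1/(−2.43) = -0.412.
ε = (dQ/dP)(P/Q) = (-0.412)(120.68/24).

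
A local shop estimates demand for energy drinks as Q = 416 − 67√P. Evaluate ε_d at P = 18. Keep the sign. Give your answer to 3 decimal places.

At P = 18, Q = 131.743.
dQ/dP = −67/(2√P) = -7.896.
ε = (dQ/dP)(P/Q) = (-7.896)(18/131.743).

-1.079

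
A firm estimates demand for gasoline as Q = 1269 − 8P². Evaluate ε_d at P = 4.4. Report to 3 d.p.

At P = 4.4, Q = 1114.120.
dQ/dP = −16P = -70.400.
ε = (dQ/dP)(P/Q) = (-70.400)(4.4/1114.120).
|ε| < 1, so demand is inelastic at this price.

-0.278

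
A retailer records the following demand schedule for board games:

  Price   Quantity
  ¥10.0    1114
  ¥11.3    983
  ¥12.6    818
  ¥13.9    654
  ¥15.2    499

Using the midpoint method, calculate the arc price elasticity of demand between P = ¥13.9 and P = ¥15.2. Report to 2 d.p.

-3.01

At P = 13.9, Q = 654; at P = 15.2, Q = 499.
ΔQ = -155, ΔP = 1.3. Midpoints: P̄ = 14.55, Q̄ = 576.5.
ε = (ΔQ/ΔP)(P̄/Q̄) = (-155/1.3)(14.55/576.5).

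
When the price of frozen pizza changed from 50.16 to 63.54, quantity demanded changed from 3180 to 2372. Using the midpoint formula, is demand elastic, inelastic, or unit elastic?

Arc ε ≈ -1.237.
|ε| = 1.24 > 1.

elastic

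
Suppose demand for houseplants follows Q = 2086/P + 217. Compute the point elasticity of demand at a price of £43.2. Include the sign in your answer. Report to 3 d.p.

At P = 43.2, Q = 265.287.
dQ/dP = −2086/P² = -1.118.
ε = (dQ/dP)(P/Q) = (-1.118)(43.2/265.287).
|ε| < 1, so demand is inelastic at this price.

-0.182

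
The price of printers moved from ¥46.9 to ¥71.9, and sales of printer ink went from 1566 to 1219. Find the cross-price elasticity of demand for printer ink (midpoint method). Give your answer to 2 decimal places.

ΔQ_x = 1219 − 1566 = -347; ΔP_y = 71.9 − 46.9 = 25.0.
Midpoints: P̄_y = 59.40, Q̄_x = 1392.5.
ε_xy = (ΔQ_x/ΔP_y)(P̄_y/Q̄_x) = (-347/25.0)(59.40/1392.5).
ε_xy < 0, so the goods are complements.

-0.59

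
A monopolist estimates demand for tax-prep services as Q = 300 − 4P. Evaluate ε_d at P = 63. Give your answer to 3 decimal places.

At P = 63, Q = 48.
dQ/dP = −4.
ε = (dQ/dP)(P/Q) = (-4)(63/48).

-5.250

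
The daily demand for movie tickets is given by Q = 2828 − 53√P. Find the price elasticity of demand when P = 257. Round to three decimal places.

At P = 257, Q = 1978.345.
dQ/dP = −53/(2√P) = -1.653.
ε = (dQ/dP)(P/Q) = (-1.653)(257/1978.345).

-0.215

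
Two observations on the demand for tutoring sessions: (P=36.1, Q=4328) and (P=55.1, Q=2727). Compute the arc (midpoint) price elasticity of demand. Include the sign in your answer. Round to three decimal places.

ΔQ = 2727 − 4328 = -1601; ΔP = 55.1 − 36.1 = 19.
Midpoints: P̄ = 45.60, Q̄ = 3527.5.
ε = (ΔQ/ΔP)(P̄/Q̄) = (-1601/19)(45.60/3527.5).

-1.089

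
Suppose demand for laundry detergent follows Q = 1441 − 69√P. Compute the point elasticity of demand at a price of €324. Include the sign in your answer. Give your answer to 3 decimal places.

-3.121

At P = 324, Q = 199.
dQ/dP = −69/(2√P) = -1.917.
ε = (dQ/dP)(P/Q) = (-1.917)(324/199).
|ε| > 1, so demand is elastic at this price.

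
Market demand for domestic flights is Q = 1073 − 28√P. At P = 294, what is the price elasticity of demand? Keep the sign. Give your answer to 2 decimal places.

At P = 294, Q = 592.900.
dQ/dP = −28/(2√P) = -0.816.
ε = (dQ/dP)(P/Q) = (-0.816)(294/592.900).
|ε| < 1, so demand is inelastic at this price.

-0.40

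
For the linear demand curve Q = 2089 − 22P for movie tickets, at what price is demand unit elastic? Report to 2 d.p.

For linear demand Q = a − bP, ε = −bP/(a − bP). |ε| = 1 when bP = a − bP, i.e. P = a/(2b).
P = 2089/(2·22) = 2089/44 = 47.4773.

47.48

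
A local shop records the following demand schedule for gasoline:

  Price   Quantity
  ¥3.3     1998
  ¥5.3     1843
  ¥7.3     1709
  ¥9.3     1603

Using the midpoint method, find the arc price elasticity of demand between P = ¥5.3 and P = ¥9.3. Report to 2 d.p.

At P = 5.3, Q = 1843; at P = 9.3, Q = 1603.
ΔQ = -240, ΔP = 4.0. Midpoints: P̄ = 7.30, Q̄ = 1723.0.
ε = (ΔQ/ΔP)(P̄/Q̄) = (-240/4.0)(7.30/1723.0).

-0.25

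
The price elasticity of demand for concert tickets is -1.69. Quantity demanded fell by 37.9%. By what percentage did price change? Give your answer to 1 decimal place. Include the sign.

%ΔP ≈ %ΔQ / ε = (-37.9%)/(-1.69) = 22.43%.

22.4%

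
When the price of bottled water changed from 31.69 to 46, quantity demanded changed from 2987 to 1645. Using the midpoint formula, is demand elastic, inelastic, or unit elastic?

Arc ε ≈ -1.573.
|ε| = 1.57 > 1.

elastic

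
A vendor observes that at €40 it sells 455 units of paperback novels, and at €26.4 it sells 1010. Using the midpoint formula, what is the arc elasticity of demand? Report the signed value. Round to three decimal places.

-1.850

ΔQ = 1010 − 455 = 555; ΔP = 26.4 − 40 = -13.6.
Midpoints: P̄ = 33.20, Q̄ = 732.5.
ε = (ΔQ/ΔP)(P̄/Q̄) = (555/-13.6)(33.20/732.5).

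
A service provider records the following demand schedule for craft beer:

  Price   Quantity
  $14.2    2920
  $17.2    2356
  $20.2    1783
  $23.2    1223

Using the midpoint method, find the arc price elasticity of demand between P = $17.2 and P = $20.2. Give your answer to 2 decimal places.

At P = 17.2, Q = 2356; at P = 20.2, Q = 1783.
ΔQ = -573, ΔP = 3.0. Midpoints: P̄ = 18.70, Q̄ = 2069.5.
ε = (ΔQ/ΔP)(P̄/Q̄) = (-573/3.0)(18.70/2069.5).

-1.73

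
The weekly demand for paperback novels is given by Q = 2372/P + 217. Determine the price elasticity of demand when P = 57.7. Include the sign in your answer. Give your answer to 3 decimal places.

-0.159

At P = 57.7, Q = 258.109.
dQ/dP = −2372/P² = -0.712.
ε = (dQ/dP)(P/Q) = (-0.712)(57.7/258.109).
|ε| < 1, so demand is inelastic at this price.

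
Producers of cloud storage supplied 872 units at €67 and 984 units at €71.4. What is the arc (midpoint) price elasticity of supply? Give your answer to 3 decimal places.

1.898

ΔQ = 984 − 872 = 112; ΔP = 71.4 − 67 = 4.4.
Midpoints: P̄ = 69.20, Q̄ = 928.0.
ε_s = (ΔQ/ΔP)(P̄/Q̄) = (112/4.4)(69.20/928.0).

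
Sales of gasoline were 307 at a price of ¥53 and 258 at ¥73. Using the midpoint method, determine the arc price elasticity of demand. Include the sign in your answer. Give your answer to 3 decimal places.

-0.546

ΔQ = 258 − 307 = -49; ΔP = 73 − 53 = 20.
Midpoints: P̄ = 63.00, Q̄ = 282.5.
ε = (ΔQ/ΔP)(P̄/Q̄) = (-49/20)(63.00/282.5).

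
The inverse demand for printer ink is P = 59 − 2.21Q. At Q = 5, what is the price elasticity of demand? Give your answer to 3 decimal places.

At Q = 5, P = 59 − 2.21(5) = 47.95.
dP/dQ = −2.21, so dQ/dP = 1/(−2.21) = -0.452.
ε = (dQ/dP)(P/Q) = (-0.452)(47.95/5).

-4.339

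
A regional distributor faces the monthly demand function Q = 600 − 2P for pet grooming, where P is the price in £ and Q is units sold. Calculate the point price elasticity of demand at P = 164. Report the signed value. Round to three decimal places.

-1.206

At P = 164, Q = 272.
dQ/dP = −2.
ε = (dQ/dP)(P/Q) = (-2)(164/272).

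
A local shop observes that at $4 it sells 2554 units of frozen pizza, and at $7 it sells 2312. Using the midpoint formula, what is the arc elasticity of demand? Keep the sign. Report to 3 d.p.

ΔQ = 2312 − 2554 = -242; ΔP = 7 − 4 = 3.
Midpoints: P̄ = 5.50, Q̄ = 2433.0.
ε = (ΔQ/ΔP)(P̄/Q̄) = (-242/3)(5.50/2433.0).

-0.182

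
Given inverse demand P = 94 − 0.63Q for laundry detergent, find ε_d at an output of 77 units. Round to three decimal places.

At Q = 77, P = 94 − 0.63(77) = 45.49.
dP/dQ = −0.63, so dQ/dP = 1/(−0.63) = -1.587.
ε = (dQ/dP)(P/Q) = (-1.587)(45.49/77).

-0.938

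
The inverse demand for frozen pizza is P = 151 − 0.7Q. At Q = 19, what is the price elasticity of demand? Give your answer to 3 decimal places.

At Q = 19, P = 151 − 0.7(19) = 137.70.
dP/dQ = −0.7, so dQ/dP = 1/(−0.7) = -1.429.
ε = (dQ/dP)(P/Q) = (-1.429)(137.70/19).

-10.353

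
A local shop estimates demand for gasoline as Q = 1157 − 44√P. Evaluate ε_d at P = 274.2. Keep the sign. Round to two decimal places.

At P = 274.2, Q = 428.405.
dQ/dP = −44/(2√P) = -1.329.
ε = (dQ/dP)(P/Q) = (-1.329)(274.2/428.405).

-0.85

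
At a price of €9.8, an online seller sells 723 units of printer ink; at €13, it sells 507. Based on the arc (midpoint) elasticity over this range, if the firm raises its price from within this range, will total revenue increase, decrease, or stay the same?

Arc ε = (-216/3.2)(11.40/615.0) ≈ -1.251.
|ε| = 1.25 > 1, so demand is elastic. A price rise therefore reduces total revenue.

decrease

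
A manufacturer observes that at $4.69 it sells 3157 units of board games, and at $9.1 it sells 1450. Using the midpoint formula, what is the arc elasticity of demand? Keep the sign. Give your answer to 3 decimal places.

-1.159

ΔQ = 1450 − 3157 = -1707; ΔP = 9.1 − 4.69 = 4.41.
Midpoints: P̄ = 6.89, Q̄ = 2303.5.
ε = (ΔQ/ΔP)(P̄/Q̄) = (-1707/4.41)(6.89/2303.5).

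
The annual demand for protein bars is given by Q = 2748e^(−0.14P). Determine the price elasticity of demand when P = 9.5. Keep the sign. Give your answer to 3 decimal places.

At P = 9.5, Q = 726.784.
dQ/dP = −0.14·2748e^(−0.14P) = −0.14Q = -101.750.
ε = (dQ/dP)(P/Q) = (-101.750)(9.5/726.784).

-1.330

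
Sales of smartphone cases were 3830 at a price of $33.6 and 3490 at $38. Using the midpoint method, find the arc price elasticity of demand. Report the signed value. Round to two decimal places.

-0.76

ΔQ = 3490 − 3830 = -340; ΔP = 38 − 33.6 = 4.4.
Midpoints: P̄ = 35.80, Q̄ = 3660.0.
ε = (ΔQ/ΔP)(P̄/Q̄) = (-340/4.4)(35.80/3660.0).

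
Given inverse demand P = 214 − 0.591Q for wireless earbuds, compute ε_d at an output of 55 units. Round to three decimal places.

At Q = 55, P = 214 − 0.591(55) = 181.50.
dP/dQ = −0.591, so dQ/dP = 1/(−0.591) = -1.692.
ε = (dQ/dP)(P/Q) = (-1.692)(181.50/55).

-5.584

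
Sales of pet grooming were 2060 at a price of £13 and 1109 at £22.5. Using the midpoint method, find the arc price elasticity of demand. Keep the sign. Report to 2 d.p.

ΔQ = 1109 − 2060 = -951; ΔP = 22.5 − 13 = 9.5.
Midpoints: P̄ = 17.75, Q̄ = 1584.5.
ε = (ΔQ/ΔP)(P̄/Q̄) = (-951/9.5)(17.75/1584.5).

-1.12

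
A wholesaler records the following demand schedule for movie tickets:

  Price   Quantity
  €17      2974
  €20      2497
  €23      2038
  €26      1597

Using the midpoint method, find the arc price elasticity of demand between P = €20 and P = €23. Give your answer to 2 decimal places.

At P = 20, Q = 2497; at P = 23, Q = 2038.
ΔQ = -459, ΔP = 3. Midpoints: P̄ = 21.50, Q̄ = 2267.5.
ε = (ΔQ/ΔP)(P̄/Q̄) = (-459/3)(21.50/2267.5).

-1.45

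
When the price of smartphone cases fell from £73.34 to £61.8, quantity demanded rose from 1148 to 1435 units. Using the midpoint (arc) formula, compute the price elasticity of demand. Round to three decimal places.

ΔQ = 1435 − 1148 = 287; ΔP = 61.8 − 73.34 = -11.54.
Midpoints: P̄ = 67.57, Q̄ = 1291.5.
ε = (ΔQ/ΔP)(P̄/Q̄) = (287/-11.54)(67.57/1291.5).

-1.301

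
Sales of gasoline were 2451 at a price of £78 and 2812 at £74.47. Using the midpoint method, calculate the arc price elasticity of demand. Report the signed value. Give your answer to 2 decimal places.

-2.96

ΔQ = 2812 − 2451 = 361; ΔP = 74.47 − 78 = -3.53.
Midpoints: P̄ = 76.23, Q̄ = 2631.5.
ε = (ΔQ/ΔP)(P̄/Q̄) = (361/-3.53)(76.23/2631.5).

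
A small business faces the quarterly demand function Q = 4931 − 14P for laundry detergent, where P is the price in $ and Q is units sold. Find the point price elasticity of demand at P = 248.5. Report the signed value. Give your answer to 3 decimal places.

At P = 248.5, Q = 1452.
dQ/dP = −14.
ε = (dQ/dP)(P/Q) = (-14)(248.5/1452).
|ε| > 1, so demand is elastic at this price.

-2.396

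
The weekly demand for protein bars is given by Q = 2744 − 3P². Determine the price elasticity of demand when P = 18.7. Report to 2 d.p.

At P = 18.7, Q = 1694.930.
dQ/dP = −6P = -112.200.
ε = (dQ/dP)(P/Q) = (-112.200)(18.7/1694.930).

-1.24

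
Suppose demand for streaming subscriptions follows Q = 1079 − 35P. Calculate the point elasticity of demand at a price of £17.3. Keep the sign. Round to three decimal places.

-1.279

At P = 17.3, Q = 473.500.
dQ/dP = −35.
ε = (dQ/dP)(P/Q) = (-35)(17.3/473.500).
|ε| > 1, so demand is elastic at this price.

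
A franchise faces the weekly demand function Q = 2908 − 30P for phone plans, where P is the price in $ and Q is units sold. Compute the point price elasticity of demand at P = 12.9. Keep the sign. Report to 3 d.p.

-0.154

At P = 12.9, Q = 2521.
dQ/dP = −30.
ε = (dQ/dP)(P/Q) = (-30)(12.9/2521).
|ε| < 1, so demand is inelastic at this price.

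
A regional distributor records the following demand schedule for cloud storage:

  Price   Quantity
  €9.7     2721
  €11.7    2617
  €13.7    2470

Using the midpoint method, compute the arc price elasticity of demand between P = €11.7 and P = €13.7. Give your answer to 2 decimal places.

At P = 11.7, Q = 2617; at P = 13.7, Q = 2470.
ΔQ = -147, ΔP = 2.0. Midpoints: P̄ = 12.70, Q̄ = 2543.5.
ε = (ΔQ/ΔP)(P̄/Q̄) = (-147/2.0)(12.70/2543.5).

-0.37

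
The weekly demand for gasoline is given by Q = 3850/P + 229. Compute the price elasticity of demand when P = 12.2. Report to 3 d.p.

At P = 12.2, Q = 544.574.
dQ/dP = −3850/P² = -25.867.
ε = (dQ/dP)(P/Q) = (-25.867)(12.2/544.574).

-0.579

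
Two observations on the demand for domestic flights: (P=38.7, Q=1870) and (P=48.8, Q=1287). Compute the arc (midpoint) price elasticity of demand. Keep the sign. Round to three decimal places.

-1.600

ΔQ = 1287 − 1870 = -583; ΔP = 48.8 − 38.7 = 10.1.
Midpoints: P̄ = 43.75, Q̄ = 1578.5.
ε = (ΔQ/ΔP)(P̄/Q̄) = (-583/10.1)(43.75/1578.5).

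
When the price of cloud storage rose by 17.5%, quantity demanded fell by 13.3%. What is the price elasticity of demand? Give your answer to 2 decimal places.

-0.76

ε = %ΔQ / %ΔP = (-13.3)/(17.5) = -0.760.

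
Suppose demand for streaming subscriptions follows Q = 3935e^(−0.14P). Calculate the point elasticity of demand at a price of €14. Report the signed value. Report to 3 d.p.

-1.960

At P = 14, Q = 554.278.
dQ/dP = −0.14·3935e^(−0.14P) = −0.14Q = -77.599.
ε = (dQ/dP)(P/Q) = (-77.599)(14/554.278).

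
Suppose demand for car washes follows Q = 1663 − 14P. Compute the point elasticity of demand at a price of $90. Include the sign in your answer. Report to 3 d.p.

At P = 90, Q = 403.
dQ/dP = −14.
ε = (dQ/dP)(P/Q) = (-14)(90/403).

-3.127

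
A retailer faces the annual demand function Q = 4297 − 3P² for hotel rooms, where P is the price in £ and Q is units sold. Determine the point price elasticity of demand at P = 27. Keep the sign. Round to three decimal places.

At P = 27, Q = 2110.
dQ/dP = −6P = -162.
ε = (dQ/dP)(P/Q) = (-162)(27/2110).
|ε| > 1, so demand is elastic at this price.

-2.073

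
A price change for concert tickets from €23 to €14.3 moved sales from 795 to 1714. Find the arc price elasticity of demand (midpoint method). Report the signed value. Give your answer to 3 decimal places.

ΔQ = 1714 − 795 = 919; ΔP = 14.3 − 23 = -8.7.
Midpoints: P̄ = 18.65, Q̄ = 1254.5.
ε = (ΔQ/ΔP)(P̄/Q̄) = (919/-8.7)(18.65/1254.5).

-1.570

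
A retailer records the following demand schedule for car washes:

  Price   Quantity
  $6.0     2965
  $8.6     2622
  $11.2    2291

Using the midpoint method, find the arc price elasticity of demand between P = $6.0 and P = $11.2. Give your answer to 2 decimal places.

-0.42

At P = 6.0, Q = 2965; at P = 11.2, Q = 2291.
ΔQ = -674, ΔP = 5.2. Midpoints: P̄ = 8.60, Q̄ = 2628.0.
ε = (ΔQ/ΔP)(P̄/Q̄) = (-674/5.2)(8.60/2628.0).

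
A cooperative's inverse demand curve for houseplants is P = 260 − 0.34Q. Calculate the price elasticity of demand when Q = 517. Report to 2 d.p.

At Q = 517, P = 260 − 0.34(517) = 84.22.
dP/dQ = −0.34, so dQ/dP = 1/(−0.34) = -2.941.
ε = (dQ/dP)(P/Q) = (-2.941)(84.22/517).

-0.48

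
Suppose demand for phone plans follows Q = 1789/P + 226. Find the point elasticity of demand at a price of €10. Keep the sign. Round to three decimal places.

-0.442

At P = 10, Q = 404.900.
dQ/dP = −1789/P² = -17.890.
ε = (dQ/dP)(P/Q) = (-17.890)(10/404.900).
|ε| < 1, so demand is inelastic at this price.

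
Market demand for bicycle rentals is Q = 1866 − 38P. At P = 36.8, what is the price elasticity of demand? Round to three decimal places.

At P = 36.8, Q = 467.600.
dQ/dP = −38.
ε = (dQ/dP)(P/Q) = (-38)(36.8/467.600).

-2.991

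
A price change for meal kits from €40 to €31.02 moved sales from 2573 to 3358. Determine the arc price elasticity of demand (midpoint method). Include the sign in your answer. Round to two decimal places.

-1.05

ΔQ = 3358 − 2573 = 785; ΔP = 31.02 − 40 = -8.98.
Midpoints: P̄ = 35.51, Q̄ = 2965.5.
ε = (ΔQ/ΔP)(P̄/Q̄) = (785/-8.98)(35.51/2965.5).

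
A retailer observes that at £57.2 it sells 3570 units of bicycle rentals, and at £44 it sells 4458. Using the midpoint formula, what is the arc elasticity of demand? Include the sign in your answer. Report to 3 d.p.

-0.848

ΔQ = 4458 − 3570 = 888; ΔP = 44 − 57.2 = -13.2.
Midpoints: P̄ = 50.60, Q̄ = 4014.0.
ε = (ΔQ/ΔP)(P̄/Q̄) = (888/-13.2)(50.60/4014.0).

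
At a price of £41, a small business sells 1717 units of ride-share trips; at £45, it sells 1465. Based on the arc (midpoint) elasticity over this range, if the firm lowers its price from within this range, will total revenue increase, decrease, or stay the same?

Arc ε = (-252/4)(43.00/1591.0) ≈ -1.703.
|ε| = 1.70 > 1, so demand is elastic. A price cut therefore raises total revenue.

increase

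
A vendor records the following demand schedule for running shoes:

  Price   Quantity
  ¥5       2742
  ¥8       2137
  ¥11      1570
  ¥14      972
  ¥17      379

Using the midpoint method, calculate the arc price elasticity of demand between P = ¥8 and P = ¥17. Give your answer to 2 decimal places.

At P = 8, Q = 2137; at P = 17, Q = 379.
ΔQ = -1758, ΔP = 9. Midpoints: P̄ = 12.50, Q̄ = 1258.0.
ε = (ΔQ/ΔP)(P̄/Q̄) = (-1758/9)(12.50/1258.0).

-1.94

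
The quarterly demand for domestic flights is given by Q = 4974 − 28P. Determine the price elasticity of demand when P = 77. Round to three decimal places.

At P = 77, Q = 2818.
dQ/dP = −28.
ε = (dQ/dP)(P/Q) = (-28)(77/2818).
|ε| < 1, so demand is inelastic at this price.

-0.765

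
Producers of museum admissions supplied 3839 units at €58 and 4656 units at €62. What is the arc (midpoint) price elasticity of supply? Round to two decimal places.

ΔQ = 4656 − 3839 = 817; ΔP = 62 − 58 = 4.
Midpoints: P̄ = 60.00, Q̄ = 4247.5.
ε_s = (ΔQ/ΔP)(P̄/Q̄) = (817/4)(60.00/4247.5).

2.89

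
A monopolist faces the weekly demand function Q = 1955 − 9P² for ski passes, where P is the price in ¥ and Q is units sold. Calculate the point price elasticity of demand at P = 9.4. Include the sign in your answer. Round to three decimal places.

At P = 9.4, Q = 1159.760.
dQ/dP = −18P = -169.200.
ε = (dQ/dP)(P/Q) = (-169.200)(9.4/1159.760).
|ε| > 1, so demand is elastic at this price.

-1.371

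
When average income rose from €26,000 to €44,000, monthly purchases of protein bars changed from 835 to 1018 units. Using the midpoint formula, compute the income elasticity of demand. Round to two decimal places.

ΔQ = 183, ΔI = 18000. Midpoints: Ī = 35,000, Q̄ = 926.5.
ε_I = (ΔQ/ΔI)(Ī/Q̄) = (183/18000)(35000/926.5).

0.38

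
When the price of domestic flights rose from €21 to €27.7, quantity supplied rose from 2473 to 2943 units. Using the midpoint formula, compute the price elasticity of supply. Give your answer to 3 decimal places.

ΔQ = 2943 − 2473 = 470; ΔP = 27.7 − 21 = 6.7.
Midpoints: P̄ = 24.35, Q̄ = 2708.0.
ε_s = (ΔQ/ΔP)(P̄/Q̄) = (470/6.7)(24.35/2708.0).

0.631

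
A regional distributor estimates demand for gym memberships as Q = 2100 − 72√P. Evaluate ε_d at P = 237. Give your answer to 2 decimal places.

At P = 237, Q = 991.574.
dQ/dP = −72/(2√P) = -2.338.
ε = (dQ/dP)(P/Q) = (-2.338)(237/991.574).

-0.56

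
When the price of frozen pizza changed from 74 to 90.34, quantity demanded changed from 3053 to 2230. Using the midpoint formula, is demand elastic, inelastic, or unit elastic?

Arc ε ≈ -1.567.
|ε| = 1.57 > 1.

elastic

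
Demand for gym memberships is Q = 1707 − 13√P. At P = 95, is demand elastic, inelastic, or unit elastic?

Q = 1580.292, dQ/dP = -0.667.
ε = (dQ/dP)(P/Q) ≈ -0.040.
|ε| = 0.04 < 1.

inelastic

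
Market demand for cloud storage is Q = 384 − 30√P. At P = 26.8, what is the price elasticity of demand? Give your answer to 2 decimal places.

-0.34

At P = 26.8, Q = 228.694.
dQ/dP = −30/(2√P) = -2.898.
ε = (dQ/dP)(P/Q) = (-2.898)(26.8/228.694).
|ε| < 1, so demand is inelastic at this price.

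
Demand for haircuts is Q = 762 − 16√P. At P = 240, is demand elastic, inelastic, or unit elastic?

inelastic

Q = 514.129, dQ/dP = -0.516.
ε = (dQ/dP)(P/Q) ≈ -0.241.
|ε| = 0.24 < 1.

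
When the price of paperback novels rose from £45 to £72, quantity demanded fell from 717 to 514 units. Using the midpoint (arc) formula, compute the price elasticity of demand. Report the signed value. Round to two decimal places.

ΔQ = 514 − 717 = -203; ΔP = 72 − 45 = 27.
Midpoints: P̄ = 58.50, Q̄ = 615.5.
ε = (ΔQ/ΔP)(P̄/Q̄) = (-203/27)(58.50/615.5).

-0.71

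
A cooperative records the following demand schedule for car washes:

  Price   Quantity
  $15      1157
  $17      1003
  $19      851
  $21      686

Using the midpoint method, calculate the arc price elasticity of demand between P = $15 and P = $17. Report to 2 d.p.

-1.14

At P = 15, Q = 1157; at P = 17, Q = 1003.
ΔQ = -154, ΔP = 2. Midpoints: P̄ = 16.00, Q̄ = 1080.0.
ε = (ΔQ/ΔP)(P̄/Q̄) = (-154/2)(16.00/1080.0).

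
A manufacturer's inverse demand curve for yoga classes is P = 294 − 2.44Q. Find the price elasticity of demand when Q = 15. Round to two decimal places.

-7.03

At Q = 15, P = 294 − 2.44(15) = 257.40.
dP/dQ = −2.44, so dQ/dP = 1/(−2.44) = -0.410.
ε = (dQ/dP)(P/Q) = (-0.410)(257.40/15).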